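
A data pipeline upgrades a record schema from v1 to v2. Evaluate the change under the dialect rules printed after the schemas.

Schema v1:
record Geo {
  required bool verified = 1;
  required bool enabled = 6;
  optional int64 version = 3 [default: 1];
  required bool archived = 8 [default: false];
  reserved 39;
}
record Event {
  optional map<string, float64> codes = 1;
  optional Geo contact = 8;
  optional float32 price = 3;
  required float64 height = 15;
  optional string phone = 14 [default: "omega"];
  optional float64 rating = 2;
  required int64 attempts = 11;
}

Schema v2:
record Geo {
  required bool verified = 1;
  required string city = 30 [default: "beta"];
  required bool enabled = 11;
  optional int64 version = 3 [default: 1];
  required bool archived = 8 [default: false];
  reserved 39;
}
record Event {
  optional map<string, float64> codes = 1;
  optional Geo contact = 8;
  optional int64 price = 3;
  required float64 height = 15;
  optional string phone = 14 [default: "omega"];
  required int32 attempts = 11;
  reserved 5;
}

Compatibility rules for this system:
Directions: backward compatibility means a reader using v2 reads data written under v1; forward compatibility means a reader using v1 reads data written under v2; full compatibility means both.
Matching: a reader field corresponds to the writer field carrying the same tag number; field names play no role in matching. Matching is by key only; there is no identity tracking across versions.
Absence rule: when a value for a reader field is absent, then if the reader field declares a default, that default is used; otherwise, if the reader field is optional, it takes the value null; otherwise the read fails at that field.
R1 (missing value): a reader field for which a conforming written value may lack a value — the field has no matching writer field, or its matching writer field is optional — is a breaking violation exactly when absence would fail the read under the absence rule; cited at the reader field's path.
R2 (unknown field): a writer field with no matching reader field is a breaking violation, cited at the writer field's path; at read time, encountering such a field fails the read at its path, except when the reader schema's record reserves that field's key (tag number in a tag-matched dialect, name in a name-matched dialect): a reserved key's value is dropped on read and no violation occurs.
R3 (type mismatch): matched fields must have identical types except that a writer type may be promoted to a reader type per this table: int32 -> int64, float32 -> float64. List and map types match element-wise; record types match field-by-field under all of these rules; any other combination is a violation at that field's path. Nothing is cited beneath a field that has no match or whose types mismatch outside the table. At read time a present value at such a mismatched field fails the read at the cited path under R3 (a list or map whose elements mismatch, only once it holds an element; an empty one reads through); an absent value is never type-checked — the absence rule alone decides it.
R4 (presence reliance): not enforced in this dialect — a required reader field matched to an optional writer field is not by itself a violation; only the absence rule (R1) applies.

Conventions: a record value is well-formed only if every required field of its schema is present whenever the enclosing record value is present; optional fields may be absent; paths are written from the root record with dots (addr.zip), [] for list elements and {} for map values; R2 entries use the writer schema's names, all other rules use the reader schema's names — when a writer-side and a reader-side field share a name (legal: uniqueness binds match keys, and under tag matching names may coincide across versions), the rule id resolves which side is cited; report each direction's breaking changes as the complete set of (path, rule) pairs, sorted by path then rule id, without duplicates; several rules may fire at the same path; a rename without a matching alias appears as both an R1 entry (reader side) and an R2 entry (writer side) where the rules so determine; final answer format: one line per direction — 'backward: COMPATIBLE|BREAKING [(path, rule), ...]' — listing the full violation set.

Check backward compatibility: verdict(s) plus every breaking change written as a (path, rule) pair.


backward: BREAKING [(attempts, R3), (contact.enabled, R1), (contact.enabled, R2), (price, R3), (rating, R2)]

the writer's type comes first in each Event pair
backward on Event — v2 reading data written by v1:
  codes: paired with writer codes (map<string, float64> -> map<string, float64>; writer optional)
  contact: paired with writer contact (Geo -> Geo; writer optional)
  price: paired with writer price (float32 -> int64; writer optional)
  height: paired with writer height (float64 -> float64; writer required)
  phone: paired with writer phone (string -> string; writer optional)
  attempts: paired with writer attempts (int64 -> int32; writer required)
  writer rating: unknown to reader
  contact.verified: paired with writer contact.verified (bool -> bool; writer required)
  no writer field matches reader contact.city
  no writer field matches reader contact.enabled
  contact.version: paired with writer contact.version (int64 -> int64; writer optional)
  contact.archived: paired with writer contact.archived (bool -> bool; writer required)
  writer contact.enabled: unknown to reader
  rule R3 violated at attempts
  rule R1 violated at contact.enabled
  rule R2 violated at contact.enabled
  rule R3 violated at price
  rule R2 violated at rating
  => 5 violation(s): backward is BREAKING for Event
remaining Event differences; none change what is asked:
  added field city to record Geo: required string, tag 30, default "beta" (in v2 it sits immediately before enabled) -> fires only in the forward direction of Event, which is not asked here


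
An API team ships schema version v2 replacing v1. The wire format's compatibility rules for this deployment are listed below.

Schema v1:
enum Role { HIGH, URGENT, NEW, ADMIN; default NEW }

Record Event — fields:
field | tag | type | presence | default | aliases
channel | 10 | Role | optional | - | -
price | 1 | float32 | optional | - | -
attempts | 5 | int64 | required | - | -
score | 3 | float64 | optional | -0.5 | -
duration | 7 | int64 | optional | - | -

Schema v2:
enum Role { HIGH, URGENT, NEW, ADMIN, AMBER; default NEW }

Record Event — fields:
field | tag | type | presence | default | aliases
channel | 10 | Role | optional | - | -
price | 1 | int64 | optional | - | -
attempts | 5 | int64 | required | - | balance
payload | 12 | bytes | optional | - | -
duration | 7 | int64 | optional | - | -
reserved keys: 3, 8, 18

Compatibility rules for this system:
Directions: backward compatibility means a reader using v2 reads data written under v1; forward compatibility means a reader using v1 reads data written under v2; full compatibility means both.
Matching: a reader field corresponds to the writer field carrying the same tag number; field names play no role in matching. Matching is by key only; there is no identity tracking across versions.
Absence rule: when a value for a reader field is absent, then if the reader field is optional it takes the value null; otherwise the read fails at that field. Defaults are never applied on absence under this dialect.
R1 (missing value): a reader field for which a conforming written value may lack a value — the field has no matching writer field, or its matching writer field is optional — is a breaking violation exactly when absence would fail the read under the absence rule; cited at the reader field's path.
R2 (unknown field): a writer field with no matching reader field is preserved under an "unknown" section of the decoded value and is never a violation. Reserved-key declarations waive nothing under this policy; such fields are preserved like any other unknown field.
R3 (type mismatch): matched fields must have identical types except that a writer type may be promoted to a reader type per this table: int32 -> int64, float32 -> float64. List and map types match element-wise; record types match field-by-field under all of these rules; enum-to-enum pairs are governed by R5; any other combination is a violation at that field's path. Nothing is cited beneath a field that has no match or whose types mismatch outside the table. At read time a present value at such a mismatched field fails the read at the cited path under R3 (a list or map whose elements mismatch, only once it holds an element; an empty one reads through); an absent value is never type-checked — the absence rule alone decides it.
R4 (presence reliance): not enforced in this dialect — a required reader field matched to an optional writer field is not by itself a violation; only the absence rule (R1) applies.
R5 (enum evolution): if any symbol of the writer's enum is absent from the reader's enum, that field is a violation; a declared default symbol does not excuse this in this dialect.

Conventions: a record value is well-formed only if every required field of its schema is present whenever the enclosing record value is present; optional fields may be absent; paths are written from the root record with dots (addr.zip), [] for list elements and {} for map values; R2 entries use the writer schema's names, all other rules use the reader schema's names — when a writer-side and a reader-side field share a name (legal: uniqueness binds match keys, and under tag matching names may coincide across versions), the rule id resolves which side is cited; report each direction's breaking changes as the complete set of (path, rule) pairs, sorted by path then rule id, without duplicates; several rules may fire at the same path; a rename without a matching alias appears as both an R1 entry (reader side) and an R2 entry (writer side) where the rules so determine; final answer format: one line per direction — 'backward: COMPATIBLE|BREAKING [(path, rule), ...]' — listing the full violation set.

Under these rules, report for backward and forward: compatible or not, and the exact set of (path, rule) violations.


backward: BREAKING [(price, R3)]; forward: BREAKING [(channel, R5), (price, R3)]

arrows below run writer -> reader for Event
checking backward for Event: reader v2 against writer v1:
  channel: paired with writer channel (Role -> Role; writer optional)
  price: paired with writer price (float32 -> int64; writer optional)
  attempts: paired with writer attempts (int64 -> int64; writer required)
  payload: no writer match
  duration: paired with writer duration (int64 -> int64; writer optional)
  score (writer side), unknown to reader
  R3 fires at price
  backward on Event therefore BREAKING (1)
checking forward for Event: reader v1 against writer v2:
  channel: paired with writer channel (Role -> Role; writer optional)
  price: paired with writer price (int64 -> float32; writer optional)
  attempts: paired with writer attempts (int64 -> int64; writer required)
  score: no writer match
  duration: paired with writer duration (int64 -> int64; writer optional)
  payload (writer side), unknown to reader
  R5 fires at channel
  R3 fires at price
  forward on Event therefore BREAKING (2)


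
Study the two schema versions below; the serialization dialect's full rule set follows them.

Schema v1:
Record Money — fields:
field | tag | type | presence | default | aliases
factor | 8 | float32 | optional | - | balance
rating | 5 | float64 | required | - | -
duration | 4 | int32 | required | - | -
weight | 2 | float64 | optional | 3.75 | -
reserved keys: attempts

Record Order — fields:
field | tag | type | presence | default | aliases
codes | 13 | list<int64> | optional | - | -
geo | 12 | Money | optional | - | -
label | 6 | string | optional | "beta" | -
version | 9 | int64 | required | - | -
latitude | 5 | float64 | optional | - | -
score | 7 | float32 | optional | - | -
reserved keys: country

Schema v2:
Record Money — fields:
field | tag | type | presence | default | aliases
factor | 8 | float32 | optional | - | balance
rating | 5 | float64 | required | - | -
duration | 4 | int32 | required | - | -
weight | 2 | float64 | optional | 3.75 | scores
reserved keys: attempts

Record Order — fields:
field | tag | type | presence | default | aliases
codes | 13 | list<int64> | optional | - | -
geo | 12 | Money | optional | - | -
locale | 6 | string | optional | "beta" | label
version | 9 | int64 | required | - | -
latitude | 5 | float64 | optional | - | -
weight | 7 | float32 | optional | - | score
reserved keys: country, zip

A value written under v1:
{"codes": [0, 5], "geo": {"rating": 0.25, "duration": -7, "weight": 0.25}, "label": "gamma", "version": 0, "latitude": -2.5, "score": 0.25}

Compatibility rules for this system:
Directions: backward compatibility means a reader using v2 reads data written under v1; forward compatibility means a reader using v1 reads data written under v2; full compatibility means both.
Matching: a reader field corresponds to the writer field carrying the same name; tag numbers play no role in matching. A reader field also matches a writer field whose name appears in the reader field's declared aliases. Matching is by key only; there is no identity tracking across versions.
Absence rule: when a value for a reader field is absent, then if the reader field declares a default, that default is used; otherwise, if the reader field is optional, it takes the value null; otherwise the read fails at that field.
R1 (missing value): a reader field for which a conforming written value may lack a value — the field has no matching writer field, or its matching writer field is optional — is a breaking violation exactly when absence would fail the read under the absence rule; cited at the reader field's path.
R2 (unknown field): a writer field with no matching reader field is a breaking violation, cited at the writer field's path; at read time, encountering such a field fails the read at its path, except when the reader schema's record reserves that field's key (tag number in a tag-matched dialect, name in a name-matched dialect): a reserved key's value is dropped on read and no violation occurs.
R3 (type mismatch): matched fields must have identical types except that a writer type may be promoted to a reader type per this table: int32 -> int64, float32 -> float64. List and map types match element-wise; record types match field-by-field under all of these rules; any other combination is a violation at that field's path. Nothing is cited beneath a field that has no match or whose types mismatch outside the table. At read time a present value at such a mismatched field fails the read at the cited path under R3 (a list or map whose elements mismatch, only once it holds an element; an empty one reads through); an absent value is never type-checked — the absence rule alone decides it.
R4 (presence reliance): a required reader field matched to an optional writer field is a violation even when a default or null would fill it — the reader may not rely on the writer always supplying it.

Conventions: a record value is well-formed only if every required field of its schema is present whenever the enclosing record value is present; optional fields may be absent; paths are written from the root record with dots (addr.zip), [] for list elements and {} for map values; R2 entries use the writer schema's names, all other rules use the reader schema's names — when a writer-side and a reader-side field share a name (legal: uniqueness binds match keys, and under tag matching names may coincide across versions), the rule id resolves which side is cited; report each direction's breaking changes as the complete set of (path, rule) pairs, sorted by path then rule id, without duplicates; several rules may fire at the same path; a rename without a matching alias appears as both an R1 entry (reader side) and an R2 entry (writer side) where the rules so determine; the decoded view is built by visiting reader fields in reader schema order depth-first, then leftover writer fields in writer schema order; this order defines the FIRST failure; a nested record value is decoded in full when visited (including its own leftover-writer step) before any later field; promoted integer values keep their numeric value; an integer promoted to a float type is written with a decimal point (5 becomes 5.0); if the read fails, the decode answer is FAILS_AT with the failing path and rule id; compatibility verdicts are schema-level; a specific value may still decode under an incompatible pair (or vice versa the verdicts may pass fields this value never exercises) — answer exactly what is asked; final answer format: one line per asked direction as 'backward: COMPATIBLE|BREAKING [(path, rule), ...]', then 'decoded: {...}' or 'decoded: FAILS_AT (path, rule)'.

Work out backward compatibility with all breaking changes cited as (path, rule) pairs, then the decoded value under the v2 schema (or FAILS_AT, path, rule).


backward: COMPATIBLE []; decoded: {"codes": [0, 5], "geo": {"factor": null, "rating": 0.25, "duration": -7, "weight": 0.25}, "locale": "gamma", "version": 0, "latitude": -2.5, "weight": 0.25}

the writer's type comes first in each Order pair
backward pass over Order, reader schema v2, writer schema v1:
  codes: list<int64> -> list<int64>, writer optional; from codes
  geo: Money -> Money, writer optional; from geo
  locale: string -> string, writer optional; from label
  version: int64 -> int64, writer required; from version
  latitude: float64 -> float64, writer optional; from latitude
  weight: float32 -> float32, writer optional; from score
  geo.factor: float32 -> float32, writer optional; from geo.factor
  geo.rating: float64 -> float64, writer required; from geo.rating
  geo.duration: int32 -> int32, writer required; from geo.duration
  geo.weight: float64 -> float64, writer optional; from geo.weight
  => backward verdict for Order: COMPATIBLE, no violations
decode walk for Order under reader schema v2:
  codes := [0, 5]
  geo.factor := null (not supplied -> null)
  geo.rating := 0.25
  geo.duration := -7
  geo.weight := 0.25
  locale := "gamma" (from writer label)
  version := 0
  latitude := -2.5
  weight := 0.25 (from writer score)
  => decoded: {"codes": [0, 5], "geo": {"factor": null, "rating": 0.25, "duration": -7, "weight": 0.25}, "locale": "gamma", "version": 0, "latitude": -2.5, "weight": 0.25}


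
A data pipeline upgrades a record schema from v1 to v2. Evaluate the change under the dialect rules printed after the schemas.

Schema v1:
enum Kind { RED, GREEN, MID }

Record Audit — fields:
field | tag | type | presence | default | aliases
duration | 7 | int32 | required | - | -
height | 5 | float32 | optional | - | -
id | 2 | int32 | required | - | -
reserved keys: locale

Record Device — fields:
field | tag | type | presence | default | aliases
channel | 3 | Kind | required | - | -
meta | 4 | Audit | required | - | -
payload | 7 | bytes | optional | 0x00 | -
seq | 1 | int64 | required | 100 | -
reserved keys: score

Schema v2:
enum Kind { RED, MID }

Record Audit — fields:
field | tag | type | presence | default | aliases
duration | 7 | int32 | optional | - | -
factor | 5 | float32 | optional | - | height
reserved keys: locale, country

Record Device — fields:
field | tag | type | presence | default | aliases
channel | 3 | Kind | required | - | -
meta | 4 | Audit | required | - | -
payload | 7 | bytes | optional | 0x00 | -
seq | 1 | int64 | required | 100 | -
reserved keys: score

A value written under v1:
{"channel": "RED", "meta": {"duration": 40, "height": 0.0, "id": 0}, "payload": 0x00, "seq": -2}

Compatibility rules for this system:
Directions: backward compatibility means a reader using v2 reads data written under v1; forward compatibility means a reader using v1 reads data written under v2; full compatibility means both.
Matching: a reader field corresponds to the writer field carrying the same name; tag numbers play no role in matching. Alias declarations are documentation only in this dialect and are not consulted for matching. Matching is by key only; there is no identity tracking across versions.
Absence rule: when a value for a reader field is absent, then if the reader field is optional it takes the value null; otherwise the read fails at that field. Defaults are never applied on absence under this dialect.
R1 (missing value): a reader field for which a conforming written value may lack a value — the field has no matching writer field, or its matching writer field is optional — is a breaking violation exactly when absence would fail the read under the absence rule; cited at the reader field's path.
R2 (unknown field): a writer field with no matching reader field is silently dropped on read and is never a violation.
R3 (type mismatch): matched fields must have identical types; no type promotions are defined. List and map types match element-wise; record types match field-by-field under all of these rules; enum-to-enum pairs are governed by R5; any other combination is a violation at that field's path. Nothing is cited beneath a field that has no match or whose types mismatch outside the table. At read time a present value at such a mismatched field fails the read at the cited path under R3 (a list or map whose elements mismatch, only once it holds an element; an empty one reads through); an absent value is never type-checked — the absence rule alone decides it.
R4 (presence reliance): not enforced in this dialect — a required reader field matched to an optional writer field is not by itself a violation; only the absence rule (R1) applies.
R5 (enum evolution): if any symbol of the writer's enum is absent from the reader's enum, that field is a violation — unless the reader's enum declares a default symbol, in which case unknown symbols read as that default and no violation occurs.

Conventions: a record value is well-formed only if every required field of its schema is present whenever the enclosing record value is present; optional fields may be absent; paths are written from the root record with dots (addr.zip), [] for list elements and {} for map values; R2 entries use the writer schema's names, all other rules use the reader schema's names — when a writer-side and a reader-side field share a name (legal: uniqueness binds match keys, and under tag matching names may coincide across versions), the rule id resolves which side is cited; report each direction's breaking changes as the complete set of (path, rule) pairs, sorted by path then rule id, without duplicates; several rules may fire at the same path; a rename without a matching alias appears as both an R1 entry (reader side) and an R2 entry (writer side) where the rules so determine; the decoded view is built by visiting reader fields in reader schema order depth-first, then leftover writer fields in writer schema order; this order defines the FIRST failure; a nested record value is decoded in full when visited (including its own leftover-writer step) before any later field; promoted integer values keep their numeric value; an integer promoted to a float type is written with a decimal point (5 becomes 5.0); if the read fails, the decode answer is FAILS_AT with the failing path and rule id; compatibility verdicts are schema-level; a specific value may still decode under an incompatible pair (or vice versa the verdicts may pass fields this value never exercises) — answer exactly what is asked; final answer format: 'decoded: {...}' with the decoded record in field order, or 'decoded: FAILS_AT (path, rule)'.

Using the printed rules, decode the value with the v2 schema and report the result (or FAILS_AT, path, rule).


the writer's type comes first in each Device pair
migrating the Device value to v2:
  channel := "RED"
  meta.duration := 40
  meta.factor := null (not supplied -> null)
  writer meta.height: unmatched, discarded
  writer meta.id: unmatched, discarded
  payload := 0x00
  seq := -2
  => decoded: {"channel": "RED", "meta": {"duration": 40, "factor": null}, "payload": 0x00, "seq": -2}
remaining Device differences; none change what is asked:
  enum Kind (field channel in record Device): symbol GREEN removed -> shifts the Device verdicts, not this decode
  field duration in record Audit: required changed to optional -> shifts the Device verdicts, not this decode

decoded: {"channel": "RED", "meta": {"duration": 40, "factor": null}, "payload": 0x00, "seq": -2}


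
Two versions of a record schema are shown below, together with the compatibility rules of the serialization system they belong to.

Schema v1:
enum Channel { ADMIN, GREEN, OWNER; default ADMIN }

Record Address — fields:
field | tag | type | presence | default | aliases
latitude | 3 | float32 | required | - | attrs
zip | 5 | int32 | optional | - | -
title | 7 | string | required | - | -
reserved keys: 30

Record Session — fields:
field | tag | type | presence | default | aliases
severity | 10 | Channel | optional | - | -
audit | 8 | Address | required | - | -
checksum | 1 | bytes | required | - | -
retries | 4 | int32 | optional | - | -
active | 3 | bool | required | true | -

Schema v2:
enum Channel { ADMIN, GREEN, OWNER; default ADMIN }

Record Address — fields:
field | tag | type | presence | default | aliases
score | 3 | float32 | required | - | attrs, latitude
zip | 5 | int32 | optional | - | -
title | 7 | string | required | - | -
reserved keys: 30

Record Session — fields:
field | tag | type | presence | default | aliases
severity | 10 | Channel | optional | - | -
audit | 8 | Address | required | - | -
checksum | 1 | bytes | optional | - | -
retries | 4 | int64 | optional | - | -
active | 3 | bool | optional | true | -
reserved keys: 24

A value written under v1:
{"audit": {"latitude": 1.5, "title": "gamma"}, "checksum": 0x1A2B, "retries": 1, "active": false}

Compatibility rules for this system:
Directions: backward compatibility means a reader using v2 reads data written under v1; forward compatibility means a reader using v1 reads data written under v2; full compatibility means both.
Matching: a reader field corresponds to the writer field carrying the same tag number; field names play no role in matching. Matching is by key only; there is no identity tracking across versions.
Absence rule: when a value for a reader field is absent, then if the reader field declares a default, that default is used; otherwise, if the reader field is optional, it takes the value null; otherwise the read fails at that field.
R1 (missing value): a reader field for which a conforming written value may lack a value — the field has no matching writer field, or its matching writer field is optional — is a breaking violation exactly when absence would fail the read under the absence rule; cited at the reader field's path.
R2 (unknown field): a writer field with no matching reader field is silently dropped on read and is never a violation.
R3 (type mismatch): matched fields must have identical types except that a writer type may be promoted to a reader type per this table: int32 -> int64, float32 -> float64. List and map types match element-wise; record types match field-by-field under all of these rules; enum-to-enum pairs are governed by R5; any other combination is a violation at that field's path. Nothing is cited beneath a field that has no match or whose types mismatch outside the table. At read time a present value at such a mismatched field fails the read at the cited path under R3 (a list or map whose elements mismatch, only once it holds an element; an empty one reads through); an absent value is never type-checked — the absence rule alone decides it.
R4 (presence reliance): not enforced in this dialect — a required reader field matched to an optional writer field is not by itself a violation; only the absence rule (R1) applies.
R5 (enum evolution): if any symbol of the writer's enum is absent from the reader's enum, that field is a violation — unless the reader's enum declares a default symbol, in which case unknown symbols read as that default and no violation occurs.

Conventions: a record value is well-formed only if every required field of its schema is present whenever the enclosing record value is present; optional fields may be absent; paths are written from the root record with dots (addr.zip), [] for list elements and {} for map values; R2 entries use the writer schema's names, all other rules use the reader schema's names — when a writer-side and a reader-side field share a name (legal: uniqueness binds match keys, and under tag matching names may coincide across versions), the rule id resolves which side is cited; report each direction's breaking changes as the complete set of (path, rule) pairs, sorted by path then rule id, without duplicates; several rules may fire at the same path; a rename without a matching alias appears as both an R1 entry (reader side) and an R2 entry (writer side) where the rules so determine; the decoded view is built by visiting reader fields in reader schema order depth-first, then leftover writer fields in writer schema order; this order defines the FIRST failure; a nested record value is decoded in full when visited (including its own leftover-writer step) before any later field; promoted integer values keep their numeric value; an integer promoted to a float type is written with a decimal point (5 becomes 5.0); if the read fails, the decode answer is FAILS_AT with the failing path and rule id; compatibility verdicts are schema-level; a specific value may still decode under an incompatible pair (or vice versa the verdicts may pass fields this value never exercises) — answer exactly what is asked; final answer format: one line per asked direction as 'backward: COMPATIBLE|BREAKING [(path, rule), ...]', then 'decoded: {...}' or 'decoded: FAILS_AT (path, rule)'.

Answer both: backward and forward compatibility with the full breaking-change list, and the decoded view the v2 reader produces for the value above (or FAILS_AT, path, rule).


each type pair in Session: writer, then reader
backward analysis of Session with v2 as reader and v1 as writer:
  severity: Channel -> Channel, writer optional; from severity
  audit: Address -> Address, writer required; from audit
  checksum: bytes -> bytes, writer required; from checksum
  retries: int32 -> int64, writer optional; from retries
  active: bool -> bool, writer required; from active
  audit.score: float32 -> float32, writer required; from audit.latitude
  audit.zip: int32 -> int32, writer optional; from audit.zip
  audit.title: string -> string, writer required; from audit.title
  => backward verdict for Session: COMPATIBLE, no violations
forward analysis of Session with v1 as reader and v2 as writer:
  severity: Channel -> Channel, writer optional; from severity
  audit: Address -> Address, writer required; from audit
  checksum: bytes -> bytes, writer optional; from checksum
  retries: int64 -> int32, writer optional; from retries
  active: bool -> bool, writer optional; from active
  audit.latitude: float32 -> float32, writer required; from audit.score
  audit.zip: int32 -> int32, writer optional; from audit.zip
  audit.title: string -> string, writer required; from audit.title
  rule R1 violated at checksum
  rule R3 violated at retries
  => forward: BREAKING (2)
migrating the Session value to v2:
  severity := null (missing; optional => null)
  audit.score := 1.5 (from writer latitude)
  audit.zip := null (missing; optional => null)
  audit.title := "gamma"
  checksum := 0x1A2B
  retries := 1 (int32 -> int64)
  active := false
  => decoded: {"severity": null, "audit": {"score": 1.5, "zip": null, "title": "gamma"}, "checksum": 0x1A2B, "retries": 1, "active": false}

backward: COMPATIBLE []; forward: BREAKING [(checksum, R1), (retries, R3)]; decoded: {"severity": null, "audit": {"score": 1.5, "zip": null, "title": "gamma"}, "checksum": 0x1A2B, "retries": 1, "active": false}


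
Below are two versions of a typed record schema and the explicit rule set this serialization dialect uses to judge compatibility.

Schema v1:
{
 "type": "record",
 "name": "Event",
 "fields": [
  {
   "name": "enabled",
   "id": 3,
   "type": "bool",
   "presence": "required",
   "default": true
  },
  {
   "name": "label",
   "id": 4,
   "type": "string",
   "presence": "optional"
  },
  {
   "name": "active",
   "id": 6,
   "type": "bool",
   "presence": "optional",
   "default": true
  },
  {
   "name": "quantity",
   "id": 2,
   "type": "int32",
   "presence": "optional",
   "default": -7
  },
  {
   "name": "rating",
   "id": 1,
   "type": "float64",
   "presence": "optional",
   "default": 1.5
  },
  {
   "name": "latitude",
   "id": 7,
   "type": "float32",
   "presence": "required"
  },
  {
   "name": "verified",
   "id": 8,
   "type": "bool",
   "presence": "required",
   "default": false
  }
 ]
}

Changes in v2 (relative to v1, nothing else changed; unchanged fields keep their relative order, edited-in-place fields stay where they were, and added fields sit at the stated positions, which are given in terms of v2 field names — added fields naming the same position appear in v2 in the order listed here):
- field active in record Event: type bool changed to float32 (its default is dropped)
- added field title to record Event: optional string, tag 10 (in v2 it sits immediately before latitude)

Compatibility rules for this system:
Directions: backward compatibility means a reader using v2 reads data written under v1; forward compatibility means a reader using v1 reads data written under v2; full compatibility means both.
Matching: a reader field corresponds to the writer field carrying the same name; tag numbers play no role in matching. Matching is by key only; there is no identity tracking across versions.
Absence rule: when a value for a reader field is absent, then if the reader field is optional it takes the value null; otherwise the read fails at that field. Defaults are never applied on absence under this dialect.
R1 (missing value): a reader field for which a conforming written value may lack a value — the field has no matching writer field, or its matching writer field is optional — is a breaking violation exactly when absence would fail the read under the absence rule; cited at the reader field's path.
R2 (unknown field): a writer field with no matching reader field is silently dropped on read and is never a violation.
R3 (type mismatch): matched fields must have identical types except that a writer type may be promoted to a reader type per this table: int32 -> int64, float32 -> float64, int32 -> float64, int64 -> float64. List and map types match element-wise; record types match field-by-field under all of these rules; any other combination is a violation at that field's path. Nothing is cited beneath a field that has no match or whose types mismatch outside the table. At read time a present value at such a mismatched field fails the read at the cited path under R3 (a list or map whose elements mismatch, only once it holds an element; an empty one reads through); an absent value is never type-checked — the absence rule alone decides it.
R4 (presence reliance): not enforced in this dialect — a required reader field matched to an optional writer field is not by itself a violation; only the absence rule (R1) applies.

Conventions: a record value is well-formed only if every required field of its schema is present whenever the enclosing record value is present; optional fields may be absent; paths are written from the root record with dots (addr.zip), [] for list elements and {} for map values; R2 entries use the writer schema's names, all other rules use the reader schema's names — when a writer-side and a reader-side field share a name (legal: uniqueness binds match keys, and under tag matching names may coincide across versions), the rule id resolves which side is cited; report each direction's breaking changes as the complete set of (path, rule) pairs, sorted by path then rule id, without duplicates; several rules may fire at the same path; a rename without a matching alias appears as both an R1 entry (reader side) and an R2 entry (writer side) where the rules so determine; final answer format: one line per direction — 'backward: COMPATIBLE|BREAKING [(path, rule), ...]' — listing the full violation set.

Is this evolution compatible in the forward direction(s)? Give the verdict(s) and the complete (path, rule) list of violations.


in Event below, arrows point writer -> reader
forward pass over Event, reader schema v1, writer schema v2:
  bool -> bool, writer required: enabled aligns to enabled
  string -> string, writer optional: label aligns to label
  float32 -> bool, writer optional: active aligns to active
  int32 -> int32, writer optional: quantity aligns to quantity
  float64 -> float64, writer optional: rating aligns to rating
  float32 -> float32, writer required: latitude aligns to latitude
  bool -> bool, writer required: verified aligns to verified
  writer title: unknown to reader
  violation R3 at active
  => forward: BREAKING (1)
the rest of the Event diff is inert for this question:
  added field title to record Event: optional string, tag 10 (in v2 it sits immediately before latitude) -> no rule fires on it in Event's dialect; the asked verdict holds

forward: BREAKING [(active, R3)]


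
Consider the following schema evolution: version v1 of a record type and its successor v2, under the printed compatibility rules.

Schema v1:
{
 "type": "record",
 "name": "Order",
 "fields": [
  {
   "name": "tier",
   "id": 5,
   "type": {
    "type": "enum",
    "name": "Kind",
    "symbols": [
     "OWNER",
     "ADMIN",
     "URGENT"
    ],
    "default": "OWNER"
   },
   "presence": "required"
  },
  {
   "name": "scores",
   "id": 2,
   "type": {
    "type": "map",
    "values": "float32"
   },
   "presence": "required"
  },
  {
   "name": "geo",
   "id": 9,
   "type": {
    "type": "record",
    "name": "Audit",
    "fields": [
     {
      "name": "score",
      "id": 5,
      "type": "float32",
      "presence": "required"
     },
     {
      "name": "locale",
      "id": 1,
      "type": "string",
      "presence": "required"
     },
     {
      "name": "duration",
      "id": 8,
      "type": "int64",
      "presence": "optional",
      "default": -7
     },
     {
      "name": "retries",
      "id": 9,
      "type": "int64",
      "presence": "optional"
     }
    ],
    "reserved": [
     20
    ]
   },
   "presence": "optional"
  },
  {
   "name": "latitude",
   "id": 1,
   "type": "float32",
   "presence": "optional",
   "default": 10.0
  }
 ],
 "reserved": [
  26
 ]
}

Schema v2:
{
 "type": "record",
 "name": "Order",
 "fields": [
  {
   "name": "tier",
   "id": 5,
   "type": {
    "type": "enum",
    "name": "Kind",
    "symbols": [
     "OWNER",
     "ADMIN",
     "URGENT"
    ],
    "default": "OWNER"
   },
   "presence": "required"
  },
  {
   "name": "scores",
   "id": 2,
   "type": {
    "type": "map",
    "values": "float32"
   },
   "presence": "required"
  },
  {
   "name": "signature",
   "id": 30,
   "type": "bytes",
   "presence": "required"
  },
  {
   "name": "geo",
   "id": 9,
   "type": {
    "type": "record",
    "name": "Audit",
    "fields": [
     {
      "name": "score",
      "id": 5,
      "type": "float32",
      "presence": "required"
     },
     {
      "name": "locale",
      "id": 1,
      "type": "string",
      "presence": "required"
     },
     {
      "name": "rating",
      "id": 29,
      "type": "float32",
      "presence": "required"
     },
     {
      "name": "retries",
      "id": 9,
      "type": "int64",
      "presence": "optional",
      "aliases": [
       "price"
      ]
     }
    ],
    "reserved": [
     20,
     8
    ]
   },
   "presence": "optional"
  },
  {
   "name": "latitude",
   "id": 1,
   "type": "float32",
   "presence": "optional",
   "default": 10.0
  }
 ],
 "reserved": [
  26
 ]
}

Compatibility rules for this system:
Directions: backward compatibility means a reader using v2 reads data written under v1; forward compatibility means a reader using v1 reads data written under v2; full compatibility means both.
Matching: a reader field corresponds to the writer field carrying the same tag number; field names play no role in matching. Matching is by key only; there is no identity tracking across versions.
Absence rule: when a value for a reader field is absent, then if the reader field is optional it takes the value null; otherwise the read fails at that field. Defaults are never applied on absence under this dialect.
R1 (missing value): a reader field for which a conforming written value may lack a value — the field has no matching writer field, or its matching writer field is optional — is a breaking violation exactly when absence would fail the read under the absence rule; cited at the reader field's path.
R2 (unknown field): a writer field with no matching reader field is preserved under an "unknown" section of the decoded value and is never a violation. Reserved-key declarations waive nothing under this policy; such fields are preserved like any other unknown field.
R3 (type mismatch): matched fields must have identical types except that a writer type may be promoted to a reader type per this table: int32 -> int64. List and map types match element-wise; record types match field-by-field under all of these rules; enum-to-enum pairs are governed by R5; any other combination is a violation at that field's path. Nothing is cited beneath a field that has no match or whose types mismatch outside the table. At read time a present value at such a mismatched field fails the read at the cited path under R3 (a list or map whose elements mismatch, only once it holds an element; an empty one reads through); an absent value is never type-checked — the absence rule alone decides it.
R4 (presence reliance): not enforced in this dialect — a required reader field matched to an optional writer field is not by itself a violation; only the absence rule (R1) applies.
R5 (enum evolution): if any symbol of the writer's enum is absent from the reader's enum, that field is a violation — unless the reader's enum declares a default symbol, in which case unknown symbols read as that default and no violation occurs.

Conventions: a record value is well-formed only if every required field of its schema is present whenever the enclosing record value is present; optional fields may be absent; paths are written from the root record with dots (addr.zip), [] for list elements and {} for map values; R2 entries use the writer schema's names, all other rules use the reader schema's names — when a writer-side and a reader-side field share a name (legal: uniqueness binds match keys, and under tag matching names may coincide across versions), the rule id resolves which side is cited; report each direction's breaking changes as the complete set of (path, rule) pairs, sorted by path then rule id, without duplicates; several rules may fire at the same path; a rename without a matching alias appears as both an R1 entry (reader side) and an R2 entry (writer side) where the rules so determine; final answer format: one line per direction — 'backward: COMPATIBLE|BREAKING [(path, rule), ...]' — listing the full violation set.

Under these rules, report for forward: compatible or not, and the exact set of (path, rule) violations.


forward: COMPATIBLE []

each type pair in Order: writer, then reader
checking forward for Order: reader v1 against writer v2:
  tier: paired with writer tier (Kind -> Kind; writer required)
  scores: paired with writer scores (map<string, float32> -> map<string, float32>; writer required)
  geo: paired with writer geo (Audit -> Audit; writer optional)
  latitude: paired with writer latitude (float32 -> float32; writer optional)
  writer field signature has no reader counterpart
  geo.score: paired with writer geo.score (float32 -> float32; writer required)
  geo.locale: paired with writer geo.locale (string -> string; writer required)
  geo.duration: no writer match
  geo.retries: paired with writer geo.retries (int64 -> int64; writer optional)
  writer field geo.rating has no reader counterpart
  => forward verdict for Order: COMPATIBLE, no violations
the other Order changes do not affect what is asked:
  removed field duration from record Audit (its key 8 joins the reserved list) -> no rule fires on it in Order's dialect; the asked verdict holds
  added field rating to record Audit: required float32, tag 29 (in v2 it sits immediately before retries) -> fires only in the backward direction of Order, which is not asked here
  added field signature to record Order: required bytes, tag 30 (in v2 it sits immediately before geo) -> fires only in the backward direction of Order, which is not asked here
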